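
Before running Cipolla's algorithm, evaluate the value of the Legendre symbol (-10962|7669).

Reduce the numerator: -10962 ≡ 4376 (mod 7669), so (-10962|7669) = (4376|7669).
Factor out 2: 4376 = 2^3·547. Since 7669 ≡ 5 (mod 8), (2|7669) = -1, and (2|7669)^3 = -1. Now have -(547|7669).
7669 ≡ 1 (mod 4), so quadratic reciprocity gives (547|7669) = (7669|547). Reduce: 7669 ≡ 11 (mod 547). Now have -(11|547).
Both 11 ≡ 3 and 547 ≡ 3 (mod 4), so reciprocity gives (11|547) = -(547|11). Reduce: 547 ≡ 8 (mod 11). Now have (8|11).
Factor out 2: 8 = 2^3. Since 11 ≡ 3 (mod 8), (2|11) = -1, and (2|11)^3 = -1. Now have -(1|11).
(1|11) = 1. Collecting the sign factors: -1.

-1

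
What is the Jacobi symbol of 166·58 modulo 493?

By multiplicativity, (166·58 / 493) = (166 / 493)·(58 / 493).
First factor (166 / 493):
Factor out 2: 166 = 2·83. Since 493 ≡ 5 (mod 8), (2 / 493) = -1. Now have -(83 / 493).
493 ≡ 1 (mod 4), so quadratic reciprocity gives (83 / 493) = (493 / 83). Reduce: 493 ≡ 78 (mod 83). Now have -(78 / 83).
Factor out 2: 78 = 2·39. Since 83 ≡ 3 (mod 8), (2 / 83) = -1. Now have (39 / 83).
Both 39 ≡ 3 and 83 ≡ 3 (mod 4), so reciprocity gives (39 / 83) = -(83 / 39). Reduce: 83 ≡ 5 (mod 39). Now have -(5 / 39).
5 ≡ 1 (mod 4), so quadratic reciprocity gives (5 / 39) = (39 / 5). Reduce: 39 ≡ 4 (mod 5). Now have -(4 / 5).
Factor out 2: 4 = 2^2. Since 5 ≡ 5 (mod 8), (2 / 5) = -1, and (2 / 5)^2 = +1. Now have -(1 / 5).
(1 / 5) = 1. Collecting the sign factors: -1.
Second factor (58 / 493):
Factor out 2: 58 = 2·29. Since 493 ≡ 5 (mod 8), (2 / 493) = -1. Now have -(29 / 493).
29 ≡ 1 (mod 4), so quadratic reciprocity gives (29 / 493) = (493 / 29). Reduce: 493 ≡ 0 (mod 29). Now have -(0 / 29).
The numerator is now 0 with denominator 29 > 1: the symbol is 0.
Product: (-1)·(0) = 0.

0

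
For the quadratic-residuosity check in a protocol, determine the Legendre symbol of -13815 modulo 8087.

Reduce the numerator: -13815 ≡ 2359 (mod 8087), so (-13815/8087) = (2359/8087).
Both 2359 ≡ 3 and 8087 ≡ 3 (mod 4), so reciprocity gives (2359/8087) = -(8087/2359). Reduce: 8087 ≡ 1010 (mod 2359). Now have -(1010/2359).
Factor out 2: 1010 = 2·505. Since 2359 ≡ 7 (mod 8), (2/2359) = +1. Now have -(505/2359).
505 ≡ 1 (mod 4), so quadratic reciprocity gives (505/2359) = (2359/505). Reduce: 2359 ≡ 339 (mod 505). Now have -(339/505).
505 ≡ 1 (mod 4), so quadratic reciprocity gives (339/505) = (505/339). Reduce: 505 ≡ 166 (mod 339). Now have -(166/339).
Factor out 2: 166 = 2·83. Since 339 ≡ 3 (mod 8), (2/339) = -1. Now have (83/339).
Both 83 ≡ 3 and 339 ≡ 3 (mod 4), so reciprocity gives (83/339) = -(339/83). Reduce: 339 ≡ 7 (mod 83). Now have -(7/83).
Both 7 ≡ 3 and 83 ≡ 3 (mod 4), so reciprocity gives (7/83) = -(83/7). Reduce: 83 ≡ 6 (mod 7). Now have (6/7).
Factor out 2: 6 = 2·3. Since 7 ≡ 7 (mod 8), (2/7) = +1. Now have (3/7).
Both 3 ≡ 3 and 7 ≡ 3 (mod 4), so reciprocity gives (3/7) = -(7/3). Reduce: 7 ≡ 1 (mod 3). Now have -(1/3).
(1/3) = 1. Collecting the sign factors: -1.

-1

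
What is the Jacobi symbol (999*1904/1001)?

By multiplicativity, (999·1904/1001) = (999/1001)·(1904/1001).
First factor (999/1001):
1001 ≡ 1 (mod 4), so quadratic reciprocity gives (999/1001) = (1001/999). Reduce: 1001 ≡ 2 (mod 999). Now have (2/999).
Factor out 2: 2 = 2. Since 999 ≡ 7 (mod 8), (2/999) = +1. Now have (1/999).
(1/999) = 1. Collecting the sign factors: 1.
Second factor (1904/1001):
Reduce the numerator: 1904 ≡ 903 (mod 1001), so (1904/1001) = (903/1001).
1001 ≡ 1 (mod 4), so quadratic reciprocity gives (903/1001) = (1001/903). Reduce: 1001 ≡ 98 (mod 903). Now have (98/903).
Factor out 2: 98 = 2·49. Since 903 ≡ 7 (mod 8), (2/903) = +1. Now have (49/903).
49 ≡ 1 (mod 4), so quadratic reciprocity gives (49/903) = (903/49). Reduce: 903 ≡ 21 (mod 49). Now have (21/49).
21 ≡ 1 (mod 4), so quadratic reciprocity gives (21/49) = (49/21). Reduce: 49 ≡ 7 (mod 21). Now have (7/21).
21 ≡ 1 (mod 4), so quadratic reciprocity gives (7/21) = (21/7). Reduce: 21 ≡ 0 (mod 7). Now have (0/7).
The numerator is now 0 with denominator 7 > 1: the symbol is 0.
Product: (1)·(0) = 0.

0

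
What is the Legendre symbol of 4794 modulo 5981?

-1

(4794/5981)
  = -(2397/5981)    [5981 ≡ 5 mod 8 ⇒ (2/5981) = -1]
  = -(5981/2397)    [QR: 2397 ≡ 1 mod 4, sign kept]
  = -(1187/2397)    [5981 ≡ 1187 mod 2397]
  = -(2397/1187)    [QR: 2397 ≡ 1 mod 4, sign kept]
  = -(23/1187)    [2397 ≡ 23 mod 1187]
  = (1187/23)    [QR: both ≡ 3 mod 4, sign flips]
  = (14/23)    [1187 ≡ 14 mod 23]
  = (7/23)    [23 ≡ 7 mod 8 ⇒ (2/23) = +1]
  = -(23/7)    [QR: both ≡ 3 mod 4, sign flips]
  = -(2/7)    [23 ≡ 2 mod 7]
  = -(1/7)    [7 ≡ 7 mod 8 ⇒ (2/7) = +1]
  = -1    [(1/7) = 1]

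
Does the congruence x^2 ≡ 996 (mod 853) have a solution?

yes

(996/853)
  = (143/853)    [996 ≡ 143 mod 853]
  = (853/143)    [QR: 853 ≡ 1 mod 4, sign kept]
  = (138/143)    [853 ≡ 138 mod 143]
  = (69/143)    [143 ≡ 7 mod 8 ⇒ (2/143) = +1]
  = (143/69)    [QR: 69 ≡ 1 mod 4, sign kept]
  = (5/69)    [143 ≡ 5 mod 69]
  = (69/5)    [QR: 5 ≡ 1 mod 4, sign kept]
  = (4/5)    [69 ≡ 4 mod 5]
  = (1/5)    [5 ≡ 5 mod 8 ⇒ (2/5)^2 = +1]
  = 1    [(1/5) = 1]
(996/853) = 1, and 853 is prime, so 996 is a quadratic residue mod 853.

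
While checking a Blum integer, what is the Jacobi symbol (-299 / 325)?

0

(-299 / 325)
  = (26 / 325)    [-299 ≡ 26 mod 325]
  = -(13 / 325)    [325 ≡ 5 mod 8 ⇒ (2 / 325) = -1]
  = -(325 / 13)    [QR: 13 ≡ 1 mod 4, sign kept]
  = -(0 / 13)    [325 ≡ 0 mod 13]
  = 0    [numerator 0, gcd > 1]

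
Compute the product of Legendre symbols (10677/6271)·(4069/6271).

1

By multiplicativity, (10677·4069/6271) = (10677/6271)·(4069/6271).
First factor (10677/6271):
Reduce the numerator: 10677 ≡ 4406 (mod 6271), so (10677/6271) = (4406/6271).
Factor out 2: 4406 = 2·2203. Since 6271 ≡ 7 (mod 8), (2/6271) = +1. Now have (2203/6271).
Both 2203 ≡ 3 and 6271 ≡ 3 (mod 4), so reciprocity gives (2203/6271) = -(6271/2203). Reduce: 6271 ≡ 1865 (mod 2203). Now have -(1865/2203).
1865 ≡ 1 (mod 4), so quadratic reciprocity gives (1865/2203) = (2203/1865). Reduce: 2203 ≡ 338 (mod 1865). Now have -(338/1865).
Factor out 2: 338 = 2·169. Since 1865 ≡ 1 (mod 8), (2/1865) = +1. Now have -(169/1865).
169 ≡ 1 (mod 4), so quadratic reciprocity gives (169/1865) = (1865/169). Reduce: 1865 ≡ 6 (mod 169). Now have -(6/169).
Factor out 2: 6 = 2·3. Since 169 ≡ 1 (mod 8), (2/169) = +1. Now have -(3/169).
169 ≡ 1 (mod 4), so quadratic reciprocity gives (3/169) = (169/3). Reduce: 169 ≡ 1 (mod 3). Now have -(1/3).
(1/3) = 1. Collecting the sign factors: -1.
Second factor (4069/6271):
4069 ≡ 1 (mod 4), so quadratic reciprocity gives (4069/6271) = (6271/4069). Reduce: 6271 ≡ 2202 (mod 4069). Now have (2202/4069).
Factor out 2: 2202 = 2·1101. Since 4069 ≡ 5 (mod 8), (2/4069) = -1. Now have -(1101/4069).
1101 ≡ 1 (mod 4), so quadratic reciprocity gives (1101/4069) = (4069/1101). Reduce: 4069 ≡ 766 (mod 1101). Now have -(766/1101).
Factor out 2: 766 = 2·383. Since 1101 ≡ 5 (mod 8), (2/1101) = -1. Now have (383/1101).
1101 ≡ 1 (mod 4), so quadratic reciprocity gives (383/1101) = (1101/383). Reduce: 1101 ≡ 335 (mod 383). Now have (335/383).
Both 335 ≡ 3 and 383 ≡ 3 (mod 4), so reciprocity gives (335/383) = -(383/335). Reduce: 383 ≡ 48 (mod 335). Now have -(48/335).
Factor out 2: 48 = 2^4·3. Since 335 ≡ 7 (mod 8), (2/335) = +1, and (2/335)^4 = +1. Now have -(3/335).
Both 3 ≡ 3 and 335 ≡ 3 (mod 4), so reciprocity gives (3/335) = -(335/3). Reduce: 335 ≡ 2 (mod 3). Now have (2/3).
Factor out 2: 2 = 2. Since 3 ≡ 3 (mod 8), (2/3) = -1. Now have -(1/3).
(1/3) = 1. Collecting the sign factors: -1.
Product: (-1)·(-1) = 1.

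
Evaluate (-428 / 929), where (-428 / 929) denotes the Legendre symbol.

(-428 / 929)
  = (428 / 929)    [929 ≡ 1 mod 4 ⇒ (-1 / 929) = +1]
  = (107 / 929)    [929 ≡ 1 mod 8 ⇒ (2 / 929)^2 = +1]
  = (929 / 107)    [QR: 929 ≡ 1 mod 4, sign kept]
  = (73 / 107)    [929 ≡ 73 mod 107]
  = (107 / 73)    [QR: 73 ≡ 1 mod 4, sign kept]
  = (34 / 73)    [107 ≡ 34 mod 73]
  = (17 / 73)    [73 ≡ 1 mod 8 ⇒ (2 / 73) = +1]
  = (73 / 17)    [QR: 17 ≡ 1 mod 4, sign kept]
  = (5 / 17)    [73 ≡ 5 mod 17]
  = (17 / 5)    [QR: 5 ≡ 1 mod 4, sign kept]
  = (2 / 5)    [17 ≡ 2 mod 5]
  = -(1 / 5)    [5 ≡ 5 mod 8 ⇒ (2 / 5) = -1]
  = -1    [(1 / 5) = 1]

-1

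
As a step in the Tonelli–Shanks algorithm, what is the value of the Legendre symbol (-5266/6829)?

Pull out -1: (-5266/6829) = (-1/6829)·(5266/6829). Since 6829 ≡ 1 (mod 4), (-1/6829) = +1. Now have (5266/6829).
Factor out 2: 5266 = 2·2633. Since 6829 ≡ 5 (mod 8), (2/6829) = -1. Now have -(2633/6829).
2633 ≡ 1 (mod 4), so quadratic reciprocity gives (2633/6829) = (6829/2633). Reduce: 6829 ≡ 1563 (mod 2633). Now have -(1563/2633).
2633 ≡ 1 (mod 4), so quadratic reciprocity gives (1563/2633) = (2633/1563). Reduce: 2633 ≡ 1070 (mod 1563). Now have -(1070/1563).
Factor out 2: 1070 = 2·535. Since 1563 ≡ 3 (mod 8), (2/1563) = -1. Now have (535/1563).
Both 535 ≡ 3 and 1563 ≡ 3 (mod 4), so reciprocity gives (535/1563) = -(1563/535). Reduce: 1563 ≡ 493 (mod 535). Now have -(493/535).
493 ≡ 1 (mod 4), so quadratic reciprocity gives (493/535) = (535/493). Reduce: 535 ≡ 42 (mod 493). Now have -(42/493).
Factor out 2: 42 = 2·21. Since 493 ≡ 5 (mod 8), (2/493) = -1. Now have (21/493).
21 ≡ 1 (mod 4), so quadratic reciprocity gives (21/493) = (493/21). Reduce: 493 ≡ 10 (mod 21). Now have (10/21).
Factor out 2: 10 = 2·5. Since 21 ≡ 5 (mod 8), (2/21) = -1. Now have -(5/21).
5 ≡ 1 (mod 4), so quadratic reciprocity gives (5/21) = (21/5). Reduce: 21 ≡ 1 (mod 5). Now have -(1/5).
(1/5) = 1. Collecting the sign factors: -1.

-1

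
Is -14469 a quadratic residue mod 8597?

no

Reduce the numerator: -14469 ≡ 2725 (mod 8597), so (-14469/8597) = (2725/8597).
2725 ≡ 1 (mod 4), so quadratic reciprocity gives (2725/8597) = (8597/2725). Reduce: 8597 ≡ 422 (mod 2725). Now have (422/2725).
Factor out 2: 422 = 2·211. Since 2725 ≡ 5 (mod 8), (2/2725) = -1. Now have -(211/2725).
2725 ≡ 1 (mod 4), so quadratic reciprocity gives (211/2725) = (2725/211). Reduce: 2725 ≡ 193 (mod 211). Now have -(193/211).
193 ≡ 1 (mod 4), so quadratic reciprocity gives (193/211) = (211/193). Reduce: 211 ≡ 18 (mod 193). Now have -(18/193).
Factor out 2: 18 = 2·9. Since 193 ≡ 1 (mod 8), (2/193) = +1. Now have -(9/193).
9 ≡ 1 (mod 4), so quadratic reciprocity gives (9/193) = (193/9). Reduce: 193 ≡ 4 (mod 9). Now have -(4/9).
Factor out 2: 4 = 2^2. Since 9 ≡ 1 (mod 8), (2/9) = +1, and (2/9)^2 = +1. Now have -(1/9).
(1/9) = 1. Collecting the sign factors: -1.
The Legendre symbol is -1, so x^2 ≡ -14469 (mod 8597) has no solution.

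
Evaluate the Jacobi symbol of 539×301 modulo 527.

By multiplicativity, (539·301/527) = (539/527)·(301/527).
First factor (539/527):
Reduce the numerator: 539 ≡ 12 (mod 527), so (539/527) = (12/527).
Factor out 2: 12 = 2^2·3. Since 527 ≡ 7 (mod 8), (2/527) = +1, and (2/527)^2 = +1. Now have (3/527).
Both 3 ≡ 3 and 527 ≡ 3 (mod 4), so reciprocity gives (3/527) = -(527/3). Reduce: 527 ≡ 2 (mod 3). Now have -(2/3).
Factor out 2: 2 = 2. Since 3 ≡ 3 (mod 8), (2/3) = -1. Now have (1/3).
(1/3) = 1. Collecting the sign factors: 1.
Second factor (301/527):
301 ≡ 1 (mod 4), so quadratic reciprocity gives (301/527) = (527/301). Reduce: 527 ≡ 226 (mod 301). Now have (226/301).
Factor out 2: 226 = 2·113. Since 301 ≡ 5 (mod 8), (2/301) = -1. Now have -(113/301).
113 ≡ 1 (mod 4), so quadratic reciprocity gives (113/301) = (301/113). Reduce: 301 ≡ 75 (mod 113). Now have -(75/113).
113 ≡ 1 (mod 4), so quadratic reciprocity gives (75/113) = (113/75). Reduce: 113 ≡ 38 (mod 75). Now have -(38/75).
Factor out 2: 38 = 2·19. Since 75 ≡ 3 (mod 8), (2/75) = -1. Now have (19/75).
Both 19 ≡ 3 and 75 ≡ 3 (mod 4), so reciprocity gives (19/75) = -(75/19). Reduce: 75 ≡ 18 (mod 19). Now have -(18/19).
Factor out 2: 18 = 2·9. Since 19 ≡ 3 (mod 8), (2/19) = -1. Now have (9/19).
9 ≡ 1 (mod 4), so quadratic reciprocity gives (9/19) = (19/9). Reduce: 19 ≡ 1 (mod 9). Now have (1/9).
(1/9) = 1. Collecting the sign factors: 1.
Product: (1)·(1) = 1.

1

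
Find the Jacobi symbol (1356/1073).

(1356/1073)
  = (283/1073)    [1356 ≡ 283 mod 1073]
  = (1073/283)    [QR: 1073 ≡ 1 mod 4, sign kept]
  = (224/283)    [1073 ≡ 224 mod 283]
  = -(7/283)    [283 ≡ 3 mod 8 ⇒ (2/283)^5 = -1]
  = (283/7)    [QR: both ≡ 3 mod 4, sign flips]
  = (3/7)    [283 ≡ 3 mod 7]
  = -(7/3)    [QR: both ≡ 3 mod 4, sign flips]
  = -(1/3)    [7 ≡ 1 mod 3]
  = -1    [(1/3) = 1]

-1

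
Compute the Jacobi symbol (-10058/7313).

1

(-10058/7313)
  = (4568/7313)    [-10058 ≡ 4568 mod 7313]
  = (571/7313)    [7313 ≡ 1 mod 8 ⇒ (2/7313)^3 = +1]
  = (7313/571)    [QR: 7313 ≡ 1 mod 4, sign kept]
  = (461/571)    [7313 ≡ 461 mod 571]
  = (571/461)    [QR: 461 ≡ 1 mod 4, sign kept]
  = (110/461)    [571 ≡ 110 mod 461]
  = -(55/461)    [461 ≡ 5 mod 8 ⇒ (2/461) = -1]
  = -(461/55)    [QR: 461 ≡ 1 mod 4, sign kept]
  = -(21/55)    [461 ≡ 21 mod 55]
  = -(55/21)    [QR: 21 ≡ 1 mod 4, sign kept]
  = -(13/21)    [55 ≡ 13 mod 21]
  = -(21/13)    [QR: 13 ≡ 1 mod 4, sign kept]
  = -(8/13)    [21 ≡ 8 mod 13]
  = (1/13)    [13 ≡ 5 mod 8 ⇒ (2/13)^3 = -1]
  = 1    [(1/13) = 1]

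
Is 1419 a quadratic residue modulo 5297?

5297 ≡ 1 (mod 4), so quadratic reciprocity gives (1419/5297) = (5297/1419). Reduce: 5297 ≡ 1040 (mod 1419). Now have (1040/1419).
Factor out 2: 1040 = 2^4·65. Since 1419 ≡ 3 (mod 8), (2/1419) = -1, and (2/1419)^4 = +1. Now have (65/1419).
65 ≡ 1 (mod 4), so quadratic reciprocity gives (65/1419) = (1419/65). Reduce: 1419 ≡ 54 (mod 65). Now have (54/65).
Factor out 2: 54 = 2·27. Since 65 ≡ 1 (mod 8), (2/65) = +1. Now have (27/65).
65 ≡ 1 (mod 4), so quadratic reciprocity gives (27/65) = (65/27). Reduce: 65 ≡ 11 (mod 27). Now have (11/27).
Both 11 ≡ 3 and 27 ≡ 3 (mod 4), so reciprocity gives (11/27) = -(27/11). Reduce: 27 ≡ 5 (mod 11). Now have -(5/11).
5 ≡ 1 (mod 4), so quadratic reciprocity gives (5/11) = (11/5). Reduce: 11 ≡ 1 (mod 5). Now have -(1/5).
(1/5) = 1. Collecting the sign factors: -1.
The Legendre symbol is -1, so x^2 ≡ 1419 (mod 5297) has no solution.

no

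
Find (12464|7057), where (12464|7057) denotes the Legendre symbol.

(12464|7057)
  = (5407|7057)    [12464 ≡ 5407 mod 7057]
  = (7057|5407)    [QR: 7057 ≡ 1 mod 4, sign kept]
  = (1650|5407)    [7057 ≡ 1650 mod 5407]
  = (825|5407)    [5407 ≡ 7 mod 8 ⇒ (2|5407) = +1]
  = (5407|825)    [QR: 825 ≡ 1 mod 4, sign kept]
  = (457|825)    [5407 ≡ 457 mod 825]
  = (825|457)    [QR: 457 ≡ 1 mod 4, sign kept]
  = (368|457)    [825 ≡ 368 mod 457]
  = (23|457)    [457 ≡ 1 mod 8 ⇒ (2|457)^4 = +1]
  = (457|23)    [QR: 457 ≡ 1 mod 4, sign kept]
  = (20|23)    [457 ≡ 20 mod 23]
  = (5|23)    [23 ≡ 7 mod 8 ⇒ (2|23)^2 = +1]
  = (23|5)    [QR: 5 ≡ 1 mod 4, sign kept]
  = (3|5)    [23 ≡ 3 mod 5]
  = (5|3)    [QR: 5 ≡ 1 mod 4, sign kept]
  = (2|3)    [5 ≡ 2 mod 3]
  = -(1|3)    [3 ≡ 3 mod 8 ⇒ (2|3) = -1]
  = -1    [(1|3) = 1]

-1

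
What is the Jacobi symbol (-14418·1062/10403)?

1

By multiplicativity, (-14418·1062/10403) = (-14418/10403)·(1062/10403).
First factor (-14418/10403):
Pull out -1: (-14418/10403) = (-1/10403)·(14418/10403). Since 10403 ≡ 3 (mod 4), (-1/10403) = -1. Now have -(14418/10403).
Reduce the numerator: 14418 ≡ 4015 (mod 10403), so (14418/10403) = (4015/10403).
Both 4015 ≡ 3 and 10403 ≡ 3 (mod 4), so reciprocity gives (4015/10403) = -(10403/4015). Reduce: 10403 ≡ 2373 (mod 4015). Now have (2373/4015).
2373 ≡ 1 (mod 4), so quadratic reciprocity gives (2373/4015) = (4015/2373). Reduce: 4015 ≡ 1642 (mod 2373). Now have (1642/2373).
Factor out 2: 1642 = 2·821. Since 2373 ≡ 5 (mod 8), (2/2373) = -1. Now have -(821/2373).
821 ≡ 1 (mod 4), so quadratic reciprocity gives (821/2373) = (2373/821). Reduce: 2373 ≡ 731 (mod 821). Now have -(731/821).
821 ≡ 1 (mod 4), so quadratic reciprocity gives (731/821) = (821/731). Reduce: 821 ≡ 90 (mod 731). Now have -(90/731).
Factor out 2: 90 = 2·45. Since 731 ≡ 3 (mod 8), (2/731) = -1. Now have (45/731).
45 ≡ 1 (mod 4), so quadratic reciprocity gives (45/731) = (731/45). Reduce: 731 ≡ 11 (mod 45). Now have (11/45).
45 ≡ 1 (mod 4), so quadratic reciprocity gives (11/45) = (45/11). Reduce: 45 ≡ 1 (mod 11). Now have (1/11).
(1/11) = 1. Collecting the sign factors: 1.
Second factor (1062/10403):
Factor out 2: 1062 = 2·531. Since 10403 ≡ 3 (mod 8), (2/10403) = -1. Now have -(531/10403).
Both 531 ≡ 3 and 10403 ≡ 3 (mod 4), so reciprocity gives (531/10403) = -(10403/531). Reduce: 10403 ≡ 314 (mod 531). Now have (314/531).
Factor out 2: 314 = 2·157. Since 531 ≡ 3 (mod 8), (2/531) = -1. Now have -(157/531).
157 ≡ 1 (mod 4), so quadratic reciprocity gives (157/531) = (531/157). Reduce: 531 ≡ 60 (mod 157). Now have -(60/157).
Factor out 2: 60 = 2^2·15. Since 157 ≡ 5 (mod 8), (2/157) = -1, and (2/157)^2 = +1. Now have -(15/157).
157 ≡ 1 (mod 4), so quadratic reciprocity gives (15/157) = (157/15). Reduce: 157 ≡ 7 (mod 15). Now have -(7/15).
Both 7 ≡ 3 and 15 ≡ 3 (mod 4), so reciprocity gives (7/15) = -(15/7). Reduce: 15 ≡ 1 (mod 7). Now have (1/7).
(1/7) = 1. Collecting the sign factors: 1.
Product: (1)·(1) = 1.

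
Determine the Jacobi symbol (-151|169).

Reduce the numerator: -151 ≡ 18 (mod 169), so (-151|169) = (18|169).
Factor out 2: 18 = 2·9. Since 169 ≡ 1 (mod 8), (2|169) = +1. Now have (9|169).
9 ≡ 1 (mod 4), so quadratic reciprocity gives (9|169) = (169|9). Reduce: 169 ≡ 7 (mod 9). Now have (7|9).
9 ≡ 1 (mod 4), so quadratic reciprocity gives (7|9) = (9|7). Reduce: 9 ≡ 2 (mod 7). Now have (2|7).
Factor out 2: 2 = 2. Since 7 ≡ 7 (mod 8), (2|7) = +1. Now have (1|7).
(1|7) = 1. Collecting the sign factors: 1.

1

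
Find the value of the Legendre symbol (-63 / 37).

Reduce the numerator: -63 ≡ 11 (mod 37), so (-63 / 37) = (11 / 37).
37 ≡ 1 (mod 4), so quadratic reciprocity gives (11 / 37) = (37 / 11). Reduce: 37 ≡ 4 (mod 11). Now have (4 / 11).
Factor out 2: 4 = 2^2. Since 11 ≡ 3 (mod 8), (2 / 11) = -1, and (2 / 11)^2 = +1. Now have (1 / 11).
(1 / 11) = 1. Collecting the sign factors: 1.

1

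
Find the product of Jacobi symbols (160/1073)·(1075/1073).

By multiplicativity, (160·1075/1073) = (160/1073)·(1075/1073).
First factor (160/1073):
(160/1073)
  = (5/1073)    [1073 ≡ 1 mod 8 ⇒ (2/1073)^5 = +1]
  = (1073/5)    [QR: 5 ≡ 1 mod 4, sign kept]
  = (3/5)    [1073 ≡ 3 mod 5]
  = (5/3)    [QR: 5 ≡ 1 mod 4, sign kept]
  = (2/3)    [5 ≡ 2 mod 3]
  = -(1/3)    [3 ≡ 3 mod 8 ⇒ (2/3) = -1]
  = -1    [(1/3) = 1]
Second factor (1075/1073):
(1075/1073)
  = (2/1073)    [1075 ≡ 2 mod 1073]
  = (1/1073)    [1073 ≡ 1 mod 8 ⇒ (2/1073) = +1]
  = 1    [(1/1073) = 1]
Product: (-1)·(1) = -1.

-1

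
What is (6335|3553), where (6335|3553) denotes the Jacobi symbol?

-1

Reduce the numerator: 6335 ≡ 2782 (mod 3553), so (6335|3553) = (2782|3553).
Factor out 2: 2782 = 2·1391. Since 3553 ≡ 1 (mod 8), (2|3553) = +1. Now have (1391|3553).
3553 ≡ 1 (mod 4), so quadratic reciprocity gives (1391|3553) = (3553|1391). Reduce: 3553 ≡ 771 (mod 1391). Now have (771|1391).
Both 771 ≡ 3 and 1391 ≡ 3 (mod 4), so reciprocity gives (771|1391) = -(1391|771). Reduce: 1391 ≡ 620 (mod 771). Now have -(620|771).
Factor out 2: 620 = 2^2·155. Since 771 ≡ 3 (mod 8), (2|771) = -1, and (2|771)^2 = +1. Now have -(155|771).
Both 155 ≡ 3 and 771 ≡ 3 (mod 4), so reciprocity gives (155|771) = -(771|155). Reduce: 771 ≡ 151 (mod 155). Now have (151|155).
Both 151 ≡ 3 and 155 ≡ 3 (mod 4), so reciprocity gives (151|155) = -(155|151). Reduce: 155 ≡ 4 (mod 151). Now have -(4|151).
Factor out 2: 4 = 2^2. Since 151 ≡ 7 (mod 8), (2|151) = +1, and (2|151)^2 = +1. Now have -(1|151).
(1|151) = 1. Collecting the sign factors: -1.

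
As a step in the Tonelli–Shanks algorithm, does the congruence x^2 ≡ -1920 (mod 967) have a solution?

no

Pull out -1: (-1920/967) = (-1/967)·(1920/967). Since 967 ≡ 3 (mod 4), (-1/967) = -1. Now have -(1920/967).
Reduce the numerator: 1920 ≡ 953 (mod 967), so (1920/967) = (953/967).
953 ≡ 1 (mod 4), so quadratic reciprocity gives (953/967) = (967/953). Reduce: 967 ≡ 14 (mod 953). Now have -(14/953).
Factor out 2: 14 = 2·7. Since 953 ≡ 1 (mod 8), (2/953) = +1. Now have -(7/953).
953 ≡ 1 (mod 4), so quadratic reciprocity gives (7/953) = (953/7). Reduce: 953 ≡ 1 (mod 7). Now have -(1/7).
(1/7) = 1. Collecting the sign factors: -1.
(-1920/967) = -1, and 967 is prime, so -1920 is not a quadratic residue mod 967.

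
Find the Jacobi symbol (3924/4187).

1

Factor out 2: 3924 = 2^2·981. Since 4187 ≡ 3 (mod 8), (2/4187) = -1, and (2/4187)^2 = +1. Now have (981/4187).
981 ≡ 1 (mod 4), so quadratic reciprocity gives (981/4187) = (4187/981). Reduce: 4187 ≡ 263 (mod 981). Now have (263/981).
981 ≡ 1 (mod 4), so quadratic reciprocity gives (263/981) = (981/263). Reduce: 981 ≡ 192 (mod 263). Now have (192/263).
Factor out 2: 192 = 2^6·3. Since 263 ≡ 7 (mod 8), (2/263) = +1, and (2/263)^6 = +1. Now have (3/263).
Both 3 ≡ 3 and 263 ≡ 3 (mod 4), so reciprocity gives (3/263) = -(263/3). Reduce: 263 ≡ 2 (mod 3). Now have -(2/3).
Factor out 2: 2 = 2. Since 3 ≡ 3 (mod 8), (2/3) = -1. Now have (1/3).
(1/3) = 1. Collecting the sign factors: 1.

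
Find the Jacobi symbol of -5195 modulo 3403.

1

Pull out -1: (-5195/3403) = (-1/3403)·(5195/3403). Since 3403 ≡ 3 (mod 4), (-1/3403) = -1. Now have -(5195/3403).
Reduce the numerator: 5195 ≡ 1792 (mod 3403), so (5195/3403) = (1792/3403).
Factor out 2: 1792 = 2^8·7. Since 3403 ≡ 3 (mod 8), (2/3403) = -1, and (2/3403)^8 = +1. Now have -(7/3403).
Both 7 ≡ 3 and 3403 ≡ 3 (mod 4), so reciprocity gives (7/3403) = -(3403/7). Reduce: 3403 ≡ 1 (mod 7). Now have (1/7).
(1/7) = 1. Collecting the sign factors: 1.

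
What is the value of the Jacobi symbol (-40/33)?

-1

(-40/33)
  = (40/33)    [33 ≡ 1 mod 4 ⇒ (-1/33) = +1]
  = (7/33)    [40 ≡ 7 mod 33]
  = (33/7)    [QR: 33 ≡ 1 mod 4, sign kept]
  = (5/7)    [33 ≡ 5 mod 7]
  = (7/5)    [QR: 5 ≡ 1 mod 4, sign kept]
  = (2/5)    [7 ≡ 2 mod 5]
  = -(1/5)    [5 ≡ 5 mod 8 ⇒ (2/5) = -1]
  = -1    [(1/5) = 1]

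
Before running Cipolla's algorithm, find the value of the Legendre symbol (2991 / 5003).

-1

(2991 / 5003)
  = -(5003 / 2991)    [QR: both ≡ 3 mod 4, sign flips]
  = -(2012 / 2991)    [5003 ≡ 2012 mod 2991]
  = -(503 / 2991)    [2991 ≡ 7 mod 8 ⇒ (2 / 2991)^2 = +1]
  = (2991 / 503)    [QR: both ≡ 3 mod 4, sign flips]
  = (476 / 503)    [2991 ≡ 476 mod 503]
  = (119 / 503)    [503 ≡ 7 mod 8 ⇒ (2 / 503)^2 = +1]
  = -(503 / 119)    [QR: both ≡ 3 mod 4, sign flips]
  = -(27 / 119)    [503 ≡ 27 mod 119]
  = (119 / 27)    [QR: both ≡ 3 mod 4, sign flips]
  = (11 / 27)    [119 ≡ 11 mod 27]
  = -(27 / 11)    [QR: both ≡ 3 mod 4, sign flips]
  = -(5 / 11)    [27 ≡ 5 mod 11]
  = -(11 / 5)    [QR: 5 ≡ 1 mod 4, sign kept]
  = -(1 / 5)    [11 ≡ 1 mod 5]
  = -1    [(1 / 5) = 1]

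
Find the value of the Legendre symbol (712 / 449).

(712 / 449)
  = (263 / 449)    [712 ≡ 263 mod 449]
  = (449 / 263)    [QR: 449 ≡ 1 mod 4, sign kept]
  = (186 / 263)    [449 ≡ 186 mod 263]
  = (93 / 263)    [263 ≡ 7 mod 8 ⇒ (2 / 263) = +1]
  = (263 / 93)    [QR: 93 ≡ 1 mod 4, sign kept]
  = (77 / 93)    [263 ≡ 77 mod 93]
  = (93 / 77)    [QR: 77 ≡ 1 mod 4, sign kept]
  = (16 / 77)    [93 ≡ 16 mod 77]
  = (1 / 77)    [77 ≡ 5 mod 8 ⇒ (2 / 77)^4 = +1]
  = 1    [(1 / 77) = 1]

1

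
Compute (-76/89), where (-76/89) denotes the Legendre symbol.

(-76/89)
  = (76/89)    [89 ≡ 1 mod 4 ⇒ (-1/89) = +1]
  = (19/89)    [89 ≡ 1 mod 8 ⇒ (2/89)^2 = +1]
  = (89/19)    [QR: 89 ≡ 1 mod 4, sign kept]
  = (13/19)    [89 ≡ 13 mod 19]
  = (19/13)    [QR: 13 ≡ 1 mod 4, sign kept]
  = (6/13)    [19 ≡ 6 mod 13]
  = -(3/13)    [13 ≡ 5 mod 8 ⇒ (2/13) = -1]
  = -(13/3)    [QR: 13 ≡ 1 mod 4, sign kept]
  = -(1/3)    [13 ≡ 1 mod 3]
  = -1    [(1/3) = 1]

-1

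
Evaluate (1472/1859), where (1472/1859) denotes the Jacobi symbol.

(1472/1859)
  = (23/1859)    [1859 ≡ 3 mod 8 ⇒ (2/1859)^6 = +1]
  = -(1859/23)    [QR: both ≡ 3 mod 4, sign flips]
  = -(19/23)    [1859 ≡ 19 mod 23]
  = (23/19)    [QR: both ≡ 3 mod 4, sign flips]
  = (4/19)    [23 ≡ 4 mod 19]
  = (1/19)    [19 ≡ 3 mod 8 ⇒ (2/19)^2 = +1]
  = 1    [(1/19) = 1]

1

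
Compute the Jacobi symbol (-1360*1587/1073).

1

By multiplicativity, (-1360·1587/1073) = (-1360/1073)·(1587/1073).
First factor (-1360/1073):
(-1360/1073)
  = (786/1073)    [-1360 ≡ 786 mod 1073]
  = (393/1073)    [1073 ≡ 1 mod 8 ⇒ (2/1073) = +1]
  = (1073/393)    [QR: 393 ≡ 1 mod 4, sign kept]
  = (287/393)    [1073 ≡ 287 mod 393]
  = (393/287)    [QR: 393 ≡ 1 mod 4, sign kept]
  = (106/287)    [393 ≡ 106 mod 287]
  = (53/287)    [287 ≡ 7 mod 8 ⇒ (2/287) = +1]
  = (287/53)    [QR: 53 ≡ 1 mod 4, sign kept]
  = (22/53)    [287 ≡ 22 mod 53]
  = -(11/53)    [53 ≡ 5 mod 8 ⇒ (2/53) = -1]
  = -(53/11)    [QR: 53 ≡ 1 mod 4, sign kept]
  = -(9/11)    [53 ≡ 9 mod 11]
  = -(11/9)    [QR: 9 ≡ 1 mod 4, sign kept]
  = -(2/9)    [11 ≡ 2 mod 9]
  = -(1/9)    [9 ≡ 1 mod 8 ⇒ (2/9) = +1]
  = -1    [(1/9) = 1]
Second factor (1587/1073):
(1587/1073)
  = (514/1073)    [1587 ≡ 514 mod 1073]
  = (257/1073)    [1073 ≡ 1 mod 8 ⇒ (2/1073) = +1]
  = (1073/257)    [QR: 257 ≡ 1 mod 4, sign kept]
  = (45/257)    [1073 ≡ 45 mod 257]
  = (257/45)    [QR: 45 ≡ 1 mod 4, sign kept]
  = (32/45)    [257 ≡ 32 mod 45]
  = -(1/45)    [45 ≡ 5 mod 8 ⇒ (2/45)^5 = -1]
  = -1    [(1/45) = 1]
Product: (-1)·(-1) = 1.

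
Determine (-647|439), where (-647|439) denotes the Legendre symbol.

-1

(-647|439)
  = (231|439)    [-647 ≡ 231 mod 439]
  = -(439|231)    [QR: both ≡ 3 mod 4, sign flips]
  = -(208|231)    [439 ≡ 208 mod 231]
  = -(13|231)    [231 ≡ 7 mod 8 ⇒ (2|231)^4 = +1]
  = -(231|13)    [QR: 13 ≡ 1 mod 4, sign kept]
  = -(10|13)    [231 ≡ 10 mod 13]
  = (5|13)    [13 ≡ 5 mod 8 ⇒ (2|13) = -1]
  = (13|5)    [QR: 5 ≡ 1 mod 4, sign kept]
  = (3|5)    [13 ≡ 3 mod 5]
  = (5|3)    [QR: 5 ≡ 1 mod 4, sign kept]
  = (2|3)    [5 ≡ 2 mod 3]
  = -(1|3)    [3 ≡ 3 mod 8 ⇒ (2|3) = -1]
  = -1    [(1|3) = 1]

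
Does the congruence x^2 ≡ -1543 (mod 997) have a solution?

Reduce the numerator: -1543 ≡ 451 (mod 997), so (-1543/997) = (451/997).
997 ≡ 1 (mod 4), so quadratic reciprocity gives (451/997) = (997/451). Reduce: 997 ≡ 95 (mod 451). Now have (95/451).
Both 95 ≡ 3 and 451 ≡ 3 (mod 4), so reciprocity gives (95/451) = -(451/95). Reduce: 451 ≡ 71 (mod 95). Now have -(71/95).
Both 71 ≡ 3 and 95 ≡ 3 (mod 4), so reciprocity gives (71/95) = -(95/71). Reduce: 95 ≡ 24 (mod 71). Now have (24/71).
Factor out 2: 24 = 2^3·3. Since 71 ≡ 7 (mod 8), (2/71) = +1, and (2/71)^3 = +1. Now have (3/71).
Both 3 ≡ 3 and 71 ≡ 3 (mod 4), so reciprocity gives (3/71) = -(71/3). Reduce: 71 ≡ 2 (mod 3). Now have -(2/3).
Factor out 2: 2 = 2. Since 3 ≡ 3 (mod 8), (2/3) = -1. Now have (1/3).
(1/3) = 1. Collecting the sign factors: 1.
(-1543/997) = 1, and 997 is prime, so -1543 is a quadratic residue mod 997.

yes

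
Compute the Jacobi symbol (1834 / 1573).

Reduce the numerator: 1834 ≡ 261 (mod 1573), so (1834 / 1573) = (261 / 1573).
261 ≡ 1 (mod 4), so quadratic reciprocity gives (261 / 1573) = (1573 / 261). Reduce: 1573 ≡ 7 (mod 261). Now have (7 / 261).
261 ≡ 1 (mod 4), so quadratic reciprocity gives (7 / 261) = (261 / 7). Reduce: 261 ≡ 2 (mod 7). Now have (2 / 7).
Factor out 2: 2 = 2. Since 7 ≡ 7 (mod 8), (2 / 7) = +1. Now have (1 / 7).
(1 / 7) = 1. Collecting the sign factors: 1.

1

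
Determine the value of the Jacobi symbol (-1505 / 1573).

Reduce the numerator: -1505 ≡ 68 (mod 1573), so (-1505 / 1573) = (68 / 1573).
Factor out 2: 68 = 2^2·17. Since 1573 ≡ 5 (mod 8), (2 / 1573) = -1, and (2 / 1573)^2 = +1. Now have (17 / 1573).
17 ≡ 1 (mod 4), so quadratic reciprocity gives (17 / 1573) = (1573 / 17). Reduce: 1573 ≡ 9 (mod 17). Now have (9 / 17).
9 ≡ 1 (mod 4), so quadratic reciprocity gives (9 / 17) = (17 / 9). Reduce: 17 ≡ 8 (mod 9). Now have (8 / 9).
Factor out 2: 8 = 2^3. Since 9 ≡ 1 (mod 8), (2 / 9) = +1, and (2 / 9)^3 = +1. Now have (1 / 9).
(1 / 9) = 1. Collecting the sign factors: 1.

1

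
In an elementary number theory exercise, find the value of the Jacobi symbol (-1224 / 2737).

(-1224 / 2737)
  = (1513 / 2737)    [-1224 ≡ 1513 mod 2737]
  = (2737 / 1513)    [QR: 1513 ≡ 1 mod 4, sign kept]
  = (1224 / 1513)    [2737 ≡ 1224 mod 1513]
  = (153 / 1513)    [1513 ≡ 1 mod 8 ⇒ (2 / 1513)^3 = +1]
  = (1513 / 153)    [QR: 153 ≡ 1 mod 4, sign kept]
  = (136 / 153)    [1513 ≡ 136 mod 153]
  = (17 / 153)    [153 ≡ 1 mod 8 ⇒ (2 / 153)^3 = +1]
  = (153 / 17)    [QR: 17 ≡ 1 mod 4, sign kept]
  = (0 / 17)    [153 ≡ 0 mod 17]
  = 0    [numerator 0, gcd > 1]

0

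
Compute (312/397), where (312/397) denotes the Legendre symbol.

Factor out 2: 312 = 2^3·39. Since 397 ≡ 5 (mod 8), (2/397) = -1, and (2/397)^3 = -1. Now have -(39/397).
397 ≡ 1 (mod 4), so quadratic reciprocity gives (39/397) = (397/39). Reduce: 397 ≡ 7 (mod 39). Now have -(7/39).
Both 7 ≡ 3 and 39 ≡ 3 (mod 4), so reciprocity gives (7/39) = -(39/7). Reduce: 39 ≡ 4 (mod 7). Now have (4/7).
Factor out 2: 4 = 2^2. Since 7 ≡ 7 (mod 8), (2/7) = +1, and (2/7)^2 = +1. Now have (1/7).
(1/7) = 1. Collecting the sign factors: 1.

1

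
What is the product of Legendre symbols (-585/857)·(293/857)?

By multiplicativity, (-585·293/857) = (-585/857)·(293/857).
First factor (-585/857):
(-585/857)
  = (585/857)    [857 ≡ 1 mod 4 ⇒ (-1/857) = +1]
  = (857/585)    [QR: 585 ≡ 1 mod 4, sign kept]
  = (272/585)    [857 ≡ 272 mod 585]
  = (17/585)    [585 ≡ 1 mod 8 ⇒ (2/585)^4 = +1]
  = (585/17)    [QR: 17 ≡ 1 mod 4, sign kept]
  = (7/17)    [585 ≡ 7 mod 17]
  = (17/7)    [QR: 17 ≡ 1 mod 4, sign kept]
  = (3/7)    [17 ≡ 3 mod 7]
  = -(7/3)    [QR: both ≡ 3 mod 4, sign flips]
  = -(1/3)    [7 ≡ 1 mod 3]
  = -1    [(1/3) = 1]
Second factor (293/857):
(293/857)
  = (857/293)    [QR: 293 ≡ 1 mod 4, sign kept]
  = (271/293)    [857 ≡ 271 mod 293]
  = (293/271)    [QR: 293 ≡ 1 mod 4, sign kept]
  = (22/271)    [293 ≡ 22 mod 271]
  = (11/271)    [271 ≡ 7 mod 8 ⇒ (2/271) = +1]
  = -(271/11)    [QR: both ≡ 3 mod 4, sign flips]
  = -(7/11)    [271 ≡ 7 mod 11]
  = (11/7)    [QR: both ≡ 3 mod 4, sign flips]
  = (4/7)    [11 ≡ 4 mod 7]
  = (1/7)    [7 ≡ 7 mod 8 ⇒ (2/7)^2 = +1]
  = 1    [(1/7) = 1]
Product: (-1)·(1) = -1.

-1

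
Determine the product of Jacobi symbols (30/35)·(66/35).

0

By multiplicativity, (30·66/35) = (30/35)·(66/35).
First factor (30/35):
(30/35)
  = -(15/35)    [35 ≡ 3 mod 8 ⇒ (2/35) = -1]
  = (35/15)    [QR: both ≡ 3 mod 4, sign flips]
  = (5/15)    [35 ≡ 5 mod 15]
  = (15/5)    [QR: 5 ≡ 1 mod 4, sign kept]
  = (0/5)    [15 ≡ 0 mod 5]
  = 0    [numerator 0, gcd > 1]
Second factor (66/35):
(66/35)
  = (31/35)    [66 ≡ 31 mod 35]
  = -(35/31)    [QR: both ≡ 3 mod 4, sign flips]
  = -(4/31)    [35 ≡ 4 mod 31]
  = -(1/31)    [31 ≡ 7 mod 8 ⇒ (2/31)^2 = +1]
  = -1    [(1/31) = 1]
Product: (0)·(-1) = 0.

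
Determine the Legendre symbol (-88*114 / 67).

-1

By multiplicativity, (-88·114 / 67) = (-88 / 67)·(114 / 67).
First factor (-88 / 67):
Reduce the numerator: -88 ≡ 46 (mod 67), so (-88 / 67) = (46 / 67).
Factor out 2: 46 = 2·23. Since 67 ≡ 3 (mod 8), (2 / 67) = -1. Now have -(23 / 67).
Both 23 ≡ 3 and 67 ≡ 3 (mod 4), so reciprocity gives (23 / 67) = -(67 / 23). Reduce: 67 ≡ 21 (mod 23). Now have (21 / 23).
21 ≡ 1 (mod 4), so quadratic reciprocity gives (21 / 23) = (23 / 21). Reduce: 23 ≡ 2 (mod 21). Now have (2 / 21).
Factor out 2: 2 = 2. Since 21 ≡ 5 (mod 8), (2 / 21) = -1. Now have -(1 / 21).
(1 / 21) = 1. Collecting the sign factors: -1.
Second factor (114 / 67):
Reduce the numerator: 114 ≡ 47 (mod 67), so (114 / 67) = (47 / 67).
Both 47 ≡ 3 and 67 ≡ 3 (mod 4), so reciprocity gives (47 / 67) = -(67 / 47). Reduce: 67 ≡ 20 (mod 47). Now have -(20 / 47).
Factor out 2: 20 = 2^2·5. Since 47 ≡ 7 (mod 8), (2 / 47) = +1, and (2 / 47)^2 = +1. Now have -(5 / 47).
5 ≡ 1 (mod 4), so quadratic reciprocity gives (5 / 47) = (47 / 5). Reduce: 47 ≡ 2 (mod 5). Now have -(2 / 5).
Factor out 2: 2 = 2. Since 5 ≡ 5 (mod 8), (2 / 5) = -1. Now have (1 / 5).
(1 / 5) = 1. Collecting the sign factors: 1.
Product: (-1)·(1) = -1.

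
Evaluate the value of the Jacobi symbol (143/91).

0

(143/91)
  = (52/91)    [143 ≡ 52 mod 91]
  = (13/91)    [91 ≡ 3 mod 8 ⇒ (2/91)^2 = +1]
  = (91/13)    [QR: 13 ≡ 1 mod 4, sign kept]
  = (0/13)    [91 ≡ 0 mod 13]
  = 0    [numerator 0, gcd > 1]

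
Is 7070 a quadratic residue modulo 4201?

(7070/4201)
  = (2869/4201)    [7070 ≡ 2869 mod 4201]
  = (4201/2869)    [QR: 2869 ≡ 1 mod 4, sign kept]
  = (1332/2869)    [4201 ≡ 1332 mod 2869]
  = (333/2869)    [2869 ≡ 5 mod 8 ⇒ (2/2869)^2 = +1]
  = (2869/333)    [QR: 333 ≡ 1 mod 4, sign kept]
  = (205/333)    [2869 ≡ 205 mod 333]
  = (333/205)    [QR: 205 ≡ 1 mod 4, sign kept]
  = (128/205)    [333 ≡ 128 mod 205]
  = -(1/205)    [205 ≡ 5 mod 8 ⇒ (2/205)^7 = -1]
  = -1    [(1/205) = 1]
(7070/4201) = -1, and 4201 is prime, so 7070 is not a quadratic residue mod 4201.

no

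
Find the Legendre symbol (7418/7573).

-1

(7418/7573)
  = -(3709/7573)    [7573 ≡ 5 mod 8 ⇒ (2/7573) = -1]
  = -(7573/3709)    [QR: 3709 ≡ 1 mod 4, sign kept]
  = -(155/3709)    [7573 ≡ 155 mod 3709]
  = -(3709/155)    [QR: 3709 ≡ 1 mod 4, sign kept]
  = -(144/155)    [3709 ≡ 144 mod 155]
  = -(9/155)    [155 ≡ 3 mod 8 ⇒ (2/155)^4 = +1]
  = -(155/9)    [QR: 9 ≡ 1 mod 4, sign kept]
  = -(2/9)    [155 ≡ 2 mod 9]
  = -(1/9)    [9 ≡ 1 mod 8 ⇒ (2/9) = +1]
  = -1    [(1/9) = 1]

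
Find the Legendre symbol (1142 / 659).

(1142 / 659)
  = (483 / 659)    [1142 ≡ 483 mod 659]
  = -(659 / 483)    [QR: both ≡ 3 mod 4, sign flips]
  = -(176 / 483)    [659 ≡ 176 mod 483]
  = -(11 / 483)    [483 ≡ 3 mod 8 ⇒ (2 / 483)^4 = +1]
  = (483 / 11)    [QR: both ≡ 3 mod 4, sign flips]
  = (10 / 11)    [483 ≡ 10 mod 11]
  = -(5 / 11)    [11 ≡ 3 mod 8 ⇒ (2 / 11) = -1]
  = -(11 / 5)    [QR: 5 ≡ 1 mod 4, sign kept]
  = -(1 / 5)    [11 ≡ 1 mod 5]
  = -1    [(1 / 5) = 1]

-1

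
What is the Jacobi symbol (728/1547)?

0

Factor out 2: 728 = 2^3·91. Since 1547 ≡ 3 (mod 8), (2/1547) = -1, and (2/1547)^3 = -1. Now have -(91/1547).
Both 91 ≡ 3 and 1547 ≡ 3 (mod 4), so reciprocity gives (91/1547) = -(1547/91). Reduce: 1547 ≡ 0 (mod 91). Now have (0/91).
The numerator is now 0 with denominator 91 > 1: the symbol is 0.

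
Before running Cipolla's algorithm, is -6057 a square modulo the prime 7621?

no

Reduce the numerator: -6057 ≡ 1564 (mod 7621), so (-6057/7621) = (1564/7621).
Factor out 2: 1564 = 2^2·391. Since 7621 ≡ 5 (mod 8), (2/7621) = -1, and (2/7621)^2 = +1. Now have (391/7621).
7621 ≡ 1 (mod 4), so quadratic reciprocity gives (391/7621) = (7621/391). Reduce: 7621 ≡ 192 (mod 391). Now have (192/391).
Factor out 2: 192 = 2^6·3. Since 391 ≡ 7 (mod 8), (2/391) = +1, and (2/391)^6 = +1. Now have (3/391).
Both 3 ≡ 3 and 391 ≡ 3 (mod 4), so reciprocity gives (3/391) = -(391/3). Reduce: 391 ≡ 1 (mod 3). Now have -(1/3).
(1/3) = 1. Collecting the sign factors: -1.
The Legendre symbol is -1, so x^2 ≡ -6057 (mod 7621) has no solution.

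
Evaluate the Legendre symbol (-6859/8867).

(-6859/8867)
  = (2008/8867)    [-6859 ≡ 2008 mod 8867]
  = -(251/8867)    [8867 ≡ 3 mod 8 ⇒ (2/8867)^3 = -1]
  = (8867/251)    [QR: both ≡ 3 mod 4, sign flips]
  = (82/251)    [8867 ≡ 82 mod 251]
  = -(41/251)    [251 ≡ 3 mod 8 ⇒ (2/251) = -1]
  = -(251/41)    [QR: 41 ≡ 1 mod 4, sign kept]
  = -(5/41)    [251 ≡ 5 mod 41]
  = -(41/5)    [QR: 5 ≡ 1 mod 4, sign kept]
  = -(1/5)    [41 ≡ 1 mod 5]
  = -1    [(1/5) = 1]

-1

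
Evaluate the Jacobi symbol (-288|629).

-1

(-288|629)
  = (341|629)    [-288 ≡ 341 mod 629]
  = (629|341)    [QR: 341 ≡ 1 mod 4, sign kept]
  = (288|341)    [629 ≡ 288 mod 341]
  = -(9|341)    [341 ≡ 5 mod 8 ⇒ (2|341)^5 = -1]
  = -(341|9)    [QR: 9 ≡ 1 mod 4, sign kept]
  = -(8|9)    [341 ≡ 8 mod 9]
  = -(1|9)    [9 ≡ 1 mod 8 ⇒ (2|9)^3 = +1]
  = -1    [(1|9) = 1]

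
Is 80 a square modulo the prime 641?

yes

(80/641)
  = (5/641)    [641 ≡ 1 mod 8 ⇒ (2/641)^4 = +1]
  = (641/5)    [QR: 5 ≡ 1 mod 4, sign kept]
  = (1/5)    [641 ≡ 1 mod 5]
  = 1    [(1/5) = 1]
(80/641) = 1, and 641 is prime, so 80 is a quadratic residue mod 641.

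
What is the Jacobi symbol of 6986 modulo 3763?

(6986 / 3763)
  = (3223 / 3763)    [6986 ≡ 3223 mod 3763]
  = -(3763 / 3223)    [QR: both ≡ 3 mod 4, sign flips]
  = -(540 / 3223)    [3763 ≡ 540 mod 3223]
  = -(135 / 3223)    [3223 ≡ 7 mod 8 ⇒ (2 / 3223)^2 = +1]
  = (3223 / 135)    [QR: both ≡ 3 mod 4, sign flips]
  = (118 / 135)    [3223 ≡ 118 mod 135]
  = (59 / 135)    [135 ≡ 7 mod 8 ⇒ (2 / 135) = +1]
  = -(135 / 59)    [QR: both ≡ 3 mod 4, sign flips]
  = -(17 / 59)    [135 ≡ 17 mod 59]
  = -(59 / 17)    [QR: 17 ≡ 1 mod 4, sign kept]
  = -(8 / 17)    [59 ≡ 8 mod 17]
  = -(1 / 17)    [17 ≡ 1 mod 8 ⇒ (2 / 17)^3 = +1]
  = -1    [(1 / 17) = 1]

-1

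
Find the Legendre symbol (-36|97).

Pull out -1: (-36|97) = (-1|97)·(36|97). Since 97 ≡ 1 (mod 4), (-1|97) = +1. Now have (36|97).
Factor out 2: 36 = 2^2·9. Since 97 ≡ 1 (mod 8), (2|97) = +1, and (2|97)^2 = +1. Now have (9|97).
9 ≡ 1 (mod 4), so quadratic reciprocity gives (9|97) = (97|9). Reduce: 97 ≡ 7 (mod 9). Now have (7|9).
9 ≡ 1 (mod 4), so quadratic reciprocity gives (7|9) = (9|7). Reduce: 9 ≡ 2 (mod 7). Now have (2|7).
Factor out 2: 2 = 2. Since 7 ≡ 7 (mod 8), (2|7) = +1. Now have (1|7).
(1|7) = 1. Collecting the sign factors: 1.

1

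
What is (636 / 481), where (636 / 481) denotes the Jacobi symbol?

1

Reduce the numerator: 636 ≡ 155 (mod 481), so (636 / 481) = (155 / 481).
481 ≡ 1 (mod 4), so quadratic reciprocity gives (155 / 481) = (481 / 155). Reduce: 481 ≡ 16 (mod 155). Now have (16 / 155).
Factor out 2: 16 = 2^4. Since 155 ≡ 3 (mod 8), (2 / 155) = -1, and (2 / 155)^4 = +1. Now have (1 / 155).
(1 / 155) = 1. Collecting the sign factors: 1.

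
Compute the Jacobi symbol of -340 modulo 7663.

1

Reduce the numerator: -340 ≡ 7323 (mod 7663), so (-340 / 7663) = (7323 / 7663).
Both 7323 ≡ 3 and 7663 ≡ 3 (mod 4), so reciprocity gives (7323 / 7663) = -(7663 / 7323). Reduce: 7663 ≡ 340 (mod 7323). Now have -(340 / 7323).
Factor out 2: 340 = 2^2·85. Since 7323 ≡ 3 (mod 8), (2 / 7323) = -1, and (2 / 7323)^2 = +1. Now have -(85 / 7323).
85 ≡ 1 (mod 4), so quadratic reciprocity gives (85 / 7323) = (7323 / 85). Reduce: 7323 ≡ 13 (mod 85). Now have -(13 / 85).
13 ≡ 1 (mod 4), so quadratic reciprocity gives (13 / 85) = (85 / 13). Reduce: 85 ≡ 7 (mod 13). Now have -(7 / 13).
13 ≡ 1 (mod 4), so quadratic reciprocity gives (7 / 13) = (13 / 7). Reduce: 13 ≡ 6 (mod 7). Now have -(6 / 7).
Factor out 2: 6 = 2·3. Since 7 ≡ 7 (mod 8), (2 / 7) = +1. Now have -(3 / 7).
Both 3 ≡ 3 and 7 ≡ 3 (mod 4), so reciprocity gives (3 / 7) = -(7 / 3). Reduce: 7 ≡ 1 (mod 3). Now have (1 / 3).
(1 / 3) = 1. Collecting the sign factors: 1.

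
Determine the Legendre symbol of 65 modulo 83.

1

(65/83)
  = (83/65)    [QR: 65 ≡ 1 mod 4, sign kept]
  = (18/65)    [83 ≡ 18 mod 65]
  = (9/65)    [65 ≡ 1 mod 8 ⇒ (2/65) = +1]
  = (65/9)    [QR: 9 ≡ 1 mod 4, sign kept]
  = (2/9)    [65 ≡ 2 mod 9]
  = (1/9)    [9 ≡ 1 mod 8 ⇒ (2/9) = +1]
  = 1    [(1/9) = 1]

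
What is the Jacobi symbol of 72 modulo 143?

1

(72/143)
  = (9/143)    [143 ≡ 7 mod 8 ⇒ (2/143)^3 = +1]
  = (143/9)    [QR: 9 ≡ 1 mod 4, sign kept]
  = (8/9)    [143 ≡ 8 mod 9]
  = (1/9)    [9 ≡ 1 mod 8 ⇒ (2/9)^3 = +1]
  = 1    [(1/9) = 1]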